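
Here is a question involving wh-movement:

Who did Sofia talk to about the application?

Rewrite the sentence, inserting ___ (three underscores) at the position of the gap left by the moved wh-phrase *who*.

Who did Sofia talk to ___ about the application?

In situ: Sofia did talk to who about the application.
'who' functions as the object of the preposition 'to'. The gap is right after 'to'.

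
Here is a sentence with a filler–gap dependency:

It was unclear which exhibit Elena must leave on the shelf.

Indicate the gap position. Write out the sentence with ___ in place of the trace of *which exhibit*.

It was unclear which exhibit Elena must leave ___ on the shelf.

Underlying clause: Elena must leave which exhibit on the shelf.
'which exhibit' functions as the direct object of 'leave'. The gap is right after 'leave'.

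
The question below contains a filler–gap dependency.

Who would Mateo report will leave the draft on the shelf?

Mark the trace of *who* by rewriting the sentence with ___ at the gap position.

Who would Mateo report ___ will leave the draft on the shelf?

In situ: Mateo would report who will leave the draft on the shelf.
'who' is the subject of the clause embedded under 'report'. The gap is right after 'report'.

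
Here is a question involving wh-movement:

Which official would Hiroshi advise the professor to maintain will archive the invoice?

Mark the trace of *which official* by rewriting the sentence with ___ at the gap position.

Which official would Hiroshi advise the professor to maintain ___ will archive the invoice?

Pre-movement form: Hiroshi would advise the professor to maintain which official will archive the invoice.
The filler 'which official' is interpreted as the subject of the clause embedded under 'maintain'. The gap is right after 'maintain'.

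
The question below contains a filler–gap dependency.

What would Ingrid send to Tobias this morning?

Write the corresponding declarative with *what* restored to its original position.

Ingrid would send what to Tobias this morning.

The filler 'what' is interpreted as the direct object of 'send'. Fronting leaves a gap immediately after 'send':
What would Ingrid send ___ to Tobias this morning?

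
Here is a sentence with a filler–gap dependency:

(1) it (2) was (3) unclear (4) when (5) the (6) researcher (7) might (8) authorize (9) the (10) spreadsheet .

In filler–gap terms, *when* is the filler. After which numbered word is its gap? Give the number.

10

Before movement: The researcher might authorize the spreadsheet when.
'when' functions as the temporal adjunct. Wh-movement fronts it, leaving a gap right after 'spreadsheet':
It was unclear when the researcher might authorize the spreadsheet ___.
'spreadsheet' is word 10.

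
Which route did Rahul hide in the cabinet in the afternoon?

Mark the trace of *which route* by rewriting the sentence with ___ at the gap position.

Before movement: Rahul did hide which route in the cabinet in the afternoon.
'which route' functions as the direct object of 'hide'. The gap is right after 'hide'.

Which route did Rahul hide ___ in the cabinet in the afternoon?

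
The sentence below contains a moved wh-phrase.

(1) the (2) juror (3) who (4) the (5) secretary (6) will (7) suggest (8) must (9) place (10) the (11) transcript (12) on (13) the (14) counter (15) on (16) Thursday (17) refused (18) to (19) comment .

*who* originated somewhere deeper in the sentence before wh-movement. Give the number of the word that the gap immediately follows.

The filler 'who' is interpreted as the subject of the clause embedded under 'suggest'. It moves to the left edge, and the trace sits right after 'suggest':
The juror who the secretary will suggest ___ must place the transcript on the counter on Thursday refused to comment.
'suggest' is word 7.

7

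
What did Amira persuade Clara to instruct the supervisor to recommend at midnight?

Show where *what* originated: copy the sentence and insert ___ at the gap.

What did Amira persuade Clara to instruct the supervisor to recommend ___ at midnight?

Before movement: Amira did persuade Clara to instruct the supervisor to recommend what at midnight.
'what' is the direct object of 'recommend'. The gap is right after 'recommend'.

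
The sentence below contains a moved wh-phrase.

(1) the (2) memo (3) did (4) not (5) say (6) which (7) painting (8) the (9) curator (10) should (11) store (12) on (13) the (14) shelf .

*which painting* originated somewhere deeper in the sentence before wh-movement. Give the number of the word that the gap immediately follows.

In situ: The curator should store which painting on the shelf.
The filler 'which painting' is interpreted as the direct object of 'store'. Fronting leaves a gap immediately after 'store':
The memo did not say which painting the curator should store ___ on the shelf.
'store' is word 11.

11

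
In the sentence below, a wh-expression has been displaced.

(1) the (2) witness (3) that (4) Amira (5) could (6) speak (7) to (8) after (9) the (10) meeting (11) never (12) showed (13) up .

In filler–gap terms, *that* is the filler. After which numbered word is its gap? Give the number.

7

The filler 'that' is interpreted as the object of the preposition 'to'. It moves to the left edge, and the trace sits right after 'to':
The witness that Amira could speak to ___ after the meeting never showed up.
'to' is word 7.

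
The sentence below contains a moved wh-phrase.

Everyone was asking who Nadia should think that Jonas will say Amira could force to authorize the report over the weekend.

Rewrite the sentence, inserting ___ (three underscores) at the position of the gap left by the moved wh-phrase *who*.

Pre-movement form: Nadia should think that Jonas will say Amira could force who to authorize the report over the weekend.
'who' is the direct object of 'force'. The gap is right after 'force'.

Everyone was asking who Nadia should think that Jonas will say Amira could force ___ to authorize the report over the weekend.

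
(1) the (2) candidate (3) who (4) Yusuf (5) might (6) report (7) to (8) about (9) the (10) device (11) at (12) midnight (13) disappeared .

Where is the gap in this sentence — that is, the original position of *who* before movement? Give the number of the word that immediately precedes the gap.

7

'who' is the object of the preposition 'to'. It moves to the left edge, and the trace sits right after 'to':
The candidate who Yusuf might report to ___ about the device at midnight disappeared.
'to' is word 7.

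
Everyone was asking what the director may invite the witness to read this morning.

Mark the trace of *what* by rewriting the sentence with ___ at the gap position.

Everyone was asking what the director may invite the witness to read ___ this morning.

Underlying clause: The director may invite the witness to read what this morning.
The filler 'what' is interpreted as the direct object of 'read'. The gap is right after 'read'.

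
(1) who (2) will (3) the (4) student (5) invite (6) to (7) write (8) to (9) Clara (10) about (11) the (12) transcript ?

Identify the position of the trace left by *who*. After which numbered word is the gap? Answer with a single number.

Before movement: The student will invite who to write to Clara about the transcript.
The filler 'who' is interpreted as the direct object of 'invite'. It moves to the left edge, and the trace sits right after 'invite':
Who will the student invite ___ to write to Clara about the transcript?
'invite' is word 5.

5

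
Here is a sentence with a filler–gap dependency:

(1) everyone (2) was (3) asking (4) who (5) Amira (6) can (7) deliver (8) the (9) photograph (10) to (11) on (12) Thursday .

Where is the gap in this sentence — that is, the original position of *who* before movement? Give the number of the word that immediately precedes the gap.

10

Before movement: Amira can deliver the photograph to who on Thursday.
The filler 'who' is interpreted as the object of the preposition 'to' (recipient of 'deliver'). It moves to the left edge, and the trace sits right after 'to':
Everyone was asking who Amira can deliver the photograph to ___ on Thursday.
'to' is word 10.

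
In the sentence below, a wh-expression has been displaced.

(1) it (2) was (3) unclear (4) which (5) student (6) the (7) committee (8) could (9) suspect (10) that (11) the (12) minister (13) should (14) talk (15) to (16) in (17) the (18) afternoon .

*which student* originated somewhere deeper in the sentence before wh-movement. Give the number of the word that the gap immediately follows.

Underlying clause: The committee could suspect that the minister should talk to which student in the afternoon.
The filler 'which student' is interpreted as the object of the preposition 'to'. Fronting leaves a gap immediately after 'to':
It was unclear which student the committee could suspect that the minister should talk to ___ in the afternoon.
'to' is word 15.

15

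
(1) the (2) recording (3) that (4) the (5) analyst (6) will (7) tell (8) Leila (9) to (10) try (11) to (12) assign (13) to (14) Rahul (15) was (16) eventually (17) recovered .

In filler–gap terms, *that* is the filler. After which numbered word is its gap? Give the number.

'that' functions as the direct object of 'assign'. Wh-movement fronts it, leaving a gap right after 'assign':
The recording that the analyst will tell Leila to try to assign ___ to Rahul was eventually recovered.
'assign' is word 12.

12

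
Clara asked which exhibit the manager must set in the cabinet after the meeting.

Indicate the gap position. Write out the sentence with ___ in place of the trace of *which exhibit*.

Clara asked which exhibit the manager must set ___ in the cabinet after the meeting.

Before movement: The manager must set which exhibit in the cabinet after the meeting.
'which exhibit' is the direct object of 'set'. The gap is right after 'set'.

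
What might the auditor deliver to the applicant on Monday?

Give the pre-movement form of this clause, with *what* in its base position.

'what' functions as the direct object of 'deliver'. Fronting leaves a gap immediately after 'deliver':
What might the auditor deliver ___ to the applicant on Monday?

The auditor might deliver what to the applicant on Monday.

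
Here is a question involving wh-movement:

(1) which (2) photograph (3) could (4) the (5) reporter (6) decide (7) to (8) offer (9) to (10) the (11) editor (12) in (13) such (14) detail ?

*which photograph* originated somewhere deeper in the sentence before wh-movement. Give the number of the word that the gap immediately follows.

8

Pre-movement form: The reporter could decide to offer which photograph to the editor in such detail.
The filler 'which photograph' is interpreted as the direct object of 'offer'. Fronting leaves a gap immediately after 'offer':
Which photograph could the reporter decide to offer ___ to the editor in such detail?
'offer' is word 8.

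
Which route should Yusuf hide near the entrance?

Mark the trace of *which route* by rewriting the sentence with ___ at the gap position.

Before movement: Yusuf should hide which route near the entrance.
The filler 'which route' is interpreted as the direct object of 'hide'. The gap is right after 'hide'.

Which route should Yusuf hide ___ near the entrance?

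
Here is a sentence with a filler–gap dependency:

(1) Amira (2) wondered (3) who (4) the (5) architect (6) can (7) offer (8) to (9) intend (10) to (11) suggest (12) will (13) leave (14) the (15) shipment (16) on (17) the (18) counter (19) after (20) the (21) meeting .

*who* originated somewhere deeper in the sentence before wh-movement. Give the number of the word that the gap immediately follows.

11

Pre-movement form: The architect can offer to intend to suggest who will leave the shipment on the counter after the meeting.
'who' functions as the subject of the clause embedded under 'suggest'. It moves to the left edge, and the trace sits right after 'suggest':
Amira wondered who the architect can offer to intend to suggest ___ will leave the shipment on the counter after the meeting.
'suggest' is word 11.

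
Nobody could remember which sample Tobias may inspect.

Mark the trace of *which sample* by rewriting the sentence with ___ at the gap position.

Underlying clause: Tobias may inspect which sample.
'which sample' is the direct object of 'inspect'. The gap is right after 'inspect'.

Nobody could remember which sample Tobias may inspect ___.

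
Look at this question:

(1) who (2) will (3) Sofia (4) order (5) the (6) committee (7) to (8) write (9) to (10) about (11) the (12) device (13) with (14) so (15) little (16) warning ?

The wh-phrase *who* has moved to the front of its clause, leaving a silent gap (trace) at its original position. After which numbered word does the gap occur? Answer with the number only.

9

Pre-movement form: Sofia will order the committee to write to who about the device with so little warning.
The filler 'who' is interpreted as the object of the preposition 'to'. Fronting leaves a gap immediately after 'to':
Who will Sofia order the committee to write to ___ about the device with so little warning?
'to' is word 9.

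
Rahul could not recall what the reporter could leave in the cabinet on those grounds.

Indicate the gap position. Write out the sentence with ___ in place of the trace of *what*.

Rahul could not recall what the reporter could leave ___ in the cabinet on those grounds.

Pre-movement form: The reporter could leave what in the cabinet on those grounds.
'what' is the direct object of 'leave'. The gap is right after 'leave'.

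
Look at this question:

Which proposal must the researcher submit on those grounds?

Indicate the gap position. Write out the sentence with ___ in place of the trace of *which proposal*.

Which proposal must the researcher submit ___ on those grounds?

Pre-movement form: The researcher must submit which proposal on those grounds.
The filler 'which proposal' is interpreted as the direct object of 'submit'. The gap is right after 'submit'.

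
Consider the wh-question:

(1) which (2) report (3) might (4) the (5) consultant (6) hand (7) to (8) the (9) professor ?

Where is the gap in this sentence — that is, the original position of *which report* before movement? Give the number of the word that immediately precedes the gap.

6

Before movement: The consultant might hand which report to the professor.
The filler 'which report' is interpreted as the direct object of 'hand'. Fronting leaves a gap immediately after 'hand':
Which report might the consultant hand ___ to the professor?
'hand' is word 6.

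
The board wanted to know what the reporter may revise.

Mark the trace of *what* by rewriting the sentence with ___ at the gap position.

In situ: The reporter may revise what.
'what' functions as the direct object of 'revise'. The gap is right after 'revise'.

The board wanted to know what the reporter may revise ___.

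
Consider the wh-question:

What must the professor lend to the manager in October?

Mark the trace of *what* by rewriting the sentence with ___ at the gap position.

In situ: The professor must lend what to the manager in October.
'what' functions as the direct object of 'lend'. The gap is right after 'lend'.

What must the professor lend ___ to the manager in October?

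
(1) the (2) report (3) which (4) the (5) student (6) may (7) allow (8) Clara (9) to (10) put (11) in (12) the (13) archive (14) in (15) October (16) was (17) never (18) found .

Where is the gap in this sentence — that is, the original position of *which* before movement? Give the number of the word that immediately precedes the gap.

10

'which' functions as the direct object of 'put'. Fronting leaves a gap immediately after 'put':
The report which the student may allow Clara to put ___ in the archive in October was never found.
'put' is word 10.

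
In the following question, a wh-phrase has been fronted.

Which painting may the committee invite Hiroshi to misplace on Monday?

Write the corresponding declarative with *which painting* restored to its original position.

The committee may invite Hiroshi to misplace which painting on Monday.

'which painting' functions as the direct object of 'misplace'. It moves to the left edge, and the trace sits right after 'misplace':
Which painting may the committee invite Hiroshi to misplace ___ on Monday?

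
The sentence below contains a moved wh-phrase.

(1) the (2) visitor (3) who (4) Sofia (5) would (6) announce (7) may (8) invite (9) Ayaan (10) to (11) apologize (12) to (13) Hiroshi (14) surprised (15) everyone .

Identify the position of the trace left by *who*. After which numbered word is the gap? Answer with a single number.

'who' is the subject of the clause embedded under 'announce'. Fronting leaves a gap immediately after 'announce':
The visitor who Sofia would announce ___ may invite Ayaan to apologize to Hiroshi surprised everyone.
'announce' is word 6.

6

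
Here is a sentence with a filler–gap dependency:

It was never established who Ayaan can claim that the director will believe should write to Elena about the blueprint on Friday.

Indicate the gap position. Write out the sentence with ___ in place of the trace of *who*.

Pre-movement form: Ayaan can claim that the director will believe who should write to Elena about the blueprint on Friday.
The filler 'who' is interpreted as the subject of the clause embedded under 'believe'. The gap is right after 'believe'.

It was never established who Ayaan can claim that the director will believe ___ should write to Elena about the blueprint on Friday.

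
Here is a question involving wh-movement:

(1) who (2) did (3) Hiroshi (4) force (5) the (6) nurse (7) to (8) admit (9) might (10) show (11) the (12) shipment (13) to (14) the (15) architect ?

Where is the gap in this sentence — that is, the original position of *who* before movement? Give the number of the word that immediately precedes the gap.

8

Before movement: Hiroshi did force the nurse to admit who might show the shipment to the architect.
The filler 'who' is interpreted as the subject of the clause embedded under 'admit'. It moves to the left edge, and the trace sits right after 'admit':
Who did Hiroshi force the nurse to admit ___ might show the shipment to the architect?
'admit' is word 8.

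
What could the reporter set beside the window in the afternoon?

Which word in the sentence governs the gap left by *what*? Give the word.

set

Underlying clause: The reporter could set what beside the window in the afternoon.
'what' is the direct object of 'set'. Wh-movement fronts it, leaving a gap right after 'set':
What could the reporter set ___ beside the window in the afternoon?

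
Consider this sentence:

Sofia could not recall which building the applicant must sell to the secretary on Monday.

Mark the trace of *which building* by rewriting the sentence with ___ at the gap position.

Sofia could not recall which building the applicant must sell ___ to the secretary on Monday.

In situ: The applicant must sell which building to the secretary on Monday.
'which building' is the direct object of 'sell'. The gap is right after 'sell'.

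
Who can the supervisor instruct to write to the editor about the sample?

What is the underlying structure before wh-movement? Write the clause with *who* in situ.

'who' functions as the direct object of 'instruct'. Wh-movement fronts it, leaving a gap right after 'instruct':
Who can the supervisor instruct ___ to write to the editor about the sample?

The supervisor can instruct who to write to the editor about the sample.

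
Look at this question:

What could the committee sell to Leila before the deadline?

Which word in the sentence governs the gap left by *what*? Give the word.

sell

Pre-movement form: The committee could sell what to Leila before the deadline.
'what' functions as the direct object of 'sell'. It moves to the left edge, and the trace sits right after 'sell':
What could the committee sell ___ to Leila before the deadline?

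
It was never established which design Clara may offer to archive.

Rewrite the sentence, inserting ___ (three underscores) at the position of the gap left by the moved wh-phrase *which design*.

It was never established which design Clara may offer to archive ___.

Underlying clause: Clara may offer to archive which design.
'which design' functions as the direct object of 'archive'. The gap is right after 'archive'.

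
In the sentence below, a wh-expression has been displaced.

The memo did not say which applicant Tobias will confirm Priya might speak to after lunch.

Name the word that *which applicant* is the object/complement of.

Pre-movement form: Tobias will confirm Priya might speak to which applicant after lunch.
'which applicant' is the object of the preposition 'to'. It moves to the left edge, and the trace sits right after 'to':
The memo did not say which applicant Tobias will confirm Priya might speak to ___ after lunch.

to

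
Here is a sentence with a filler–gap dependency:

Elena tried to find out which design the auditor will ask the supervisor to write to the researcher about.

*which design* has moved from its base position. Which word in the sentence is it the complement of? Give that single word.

about

Before movement: The auditor will ask the supervisor to write to the researcher about which design.
'which design' functions as the object of the preposition 'about'. It moves to the left edge, and the trace sits right after 'about':
Elena tried to find out which design the auditor will ask the supervisor to write to the researcher about ___.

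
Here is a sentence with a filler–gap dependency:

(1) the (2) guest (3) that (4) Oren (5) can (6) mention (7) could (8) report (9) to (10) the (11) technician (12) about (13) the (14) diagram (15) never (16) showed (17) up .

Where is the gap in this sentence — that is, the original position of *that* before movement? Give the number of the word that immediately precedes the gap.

6

'that' is the subject of the clause embedded under 'mention'. Fronting leaves a gap immediately after 'mention':
The guest that Oren can mention ___ could report to the technician about the diagram never showed up.
'mention' is word 6.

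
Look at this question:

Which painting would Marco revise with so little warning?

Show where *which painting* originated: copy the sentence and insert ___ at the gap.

Before movement: Marco would revise which painting with so little warning.
'which painting' is the direct object of 'revise'. The gap is right after 'revise'.

Which painting would Marco revise ___ with so little warning?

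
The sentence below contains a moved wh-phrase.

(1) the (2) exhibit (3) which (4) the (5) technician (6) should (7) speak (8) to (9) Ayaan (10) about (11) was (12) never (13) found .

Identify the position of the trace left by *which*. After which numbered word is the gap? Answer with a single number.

'which' functions as the object of the preposition 'about'. Fronting leaves a gap immediately after 'about':
The exhibit which the technician should speak to Ayaan about ___ was never found.
'about' is word 10.

10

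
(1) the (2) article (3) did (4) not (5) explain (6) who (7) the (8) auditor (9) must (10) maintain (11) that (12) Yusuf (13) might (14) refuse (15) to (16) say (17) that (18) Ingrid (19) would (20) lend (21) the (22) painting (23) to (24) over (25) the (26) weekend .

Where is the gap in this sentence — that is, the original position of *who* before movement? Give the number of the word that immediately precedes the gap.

23

Before movement: The auditor must maintain that Yusuf might refuse to say that Ingrid would lend the painting to who over the weekend.
'who' is the object of the preposition 'to' (recipient of 'lend'). Fronting leaves a gap immediately after 'to':
The article did not explain who the auditor must maintain that Yusuf might refuse to say that Ingrid would lend the painting to ___ over the weekend.
'to' is word 23.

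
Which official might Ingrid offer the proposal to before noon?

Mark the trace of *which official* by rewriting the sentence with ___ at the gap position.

Before movement: Ingrid might offer the proposal to which official before noon.
'which official' functions as the object of the preposition 'to' (recipient of 'offer'). The gap is right after 'to'.

Which official might Ingrid offer the proposal to ___ before noon?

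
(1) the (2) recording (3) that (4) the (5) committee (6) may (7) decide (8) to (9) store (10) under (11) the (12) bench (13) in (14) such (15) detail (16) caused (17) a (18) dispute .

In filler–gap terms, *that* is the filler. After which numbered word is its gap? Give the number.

The filler 'that' is interpreted as the direct object of 'store'. Fronting leaves a gap immediately after 'store':
The recording that the committee may decide to store ___ under the bench in such detail caused a dispute.
'store' is word 9.

9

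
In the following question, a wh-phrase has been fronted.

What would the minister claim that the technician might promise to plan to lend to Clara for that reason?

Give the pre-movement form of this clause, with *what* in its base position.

The filler 'what' is interpreted as the direct object of 'lend'. Fronting leaves a gap immediately after 'lend':
What would the minister claim that the technician might promise to plan to lend ___ to Clara for that reason?

The minister would claim that the technician might promise to plan to lend what to Clara for that reason.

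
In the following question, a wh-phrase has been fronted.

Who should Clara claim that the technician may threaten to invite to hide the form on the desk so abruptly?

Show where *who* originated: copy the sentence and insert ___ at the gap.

In situ: Clara should claim that the technician may threaten to invite who to hide the form on the desk so abruptly.
'who' functions as the direct object of 'invite'. The gap is right after 'invite'.

Who should Clara claim that the technician may threaten to invite ___ to hide the form on the desk so abruptly?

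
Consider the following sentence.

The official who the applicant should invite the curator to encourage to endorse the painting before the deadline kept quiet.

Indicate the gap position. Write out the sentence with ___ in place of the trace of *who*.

The official who the applicant should invite the curator to encourage ___ to endorse the painting before the deadline kept quiet.

The filler 'who' is interpreted as the direct object of 'encourage'. The gap is right after 'encourage'.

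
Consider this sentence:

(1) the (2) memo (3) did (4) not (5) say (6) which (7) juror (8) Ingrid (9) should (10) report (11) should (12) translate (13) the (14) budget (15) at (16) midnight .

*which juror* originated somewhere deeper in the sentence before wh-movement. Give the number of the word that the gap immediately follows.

Pre-movement form: Ingrid should report which juror should translate the budget at midnight.
'which juror' functions as the subject of the clause embedded under 'report'. Wh-movement fronts it, leaving a gap right after 'report':
The memo did not say which juror Ingrid should report ___ should translate the budget at midnight.
'report' is word 10.

10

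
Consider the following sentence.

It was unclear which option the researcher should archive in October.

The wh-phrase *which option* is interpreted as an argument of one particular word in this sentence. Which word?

archive

Underlying clause: The researcher should archive which option in October.
'which option' is the direct object of 'archive'. Wh-movement fronts it, leaving a gap right after 'archive':
It was unclear which option the researcher should archive ___ in October.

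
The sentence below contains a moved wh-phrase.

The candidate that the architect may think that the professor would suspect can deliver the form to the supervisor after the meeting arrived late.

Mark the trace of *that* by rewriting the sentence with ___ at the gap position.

'that' is the subject of the clause embedded under 'suspect'. The gap is right after 'suspect'.

The candidate that the architect may think that the professor would suspect ___ can deliver the form to the supervisor after the meeting arrived late.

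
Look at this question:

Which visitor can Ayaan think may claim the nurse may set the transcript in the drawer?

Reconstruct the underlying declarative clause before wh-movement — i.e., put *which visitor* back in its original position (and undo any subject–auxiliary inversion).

'which visitor' is the subject of the clause embedded under 'think'. It moves to the left edge, and the trace sits right after 'think':
Which visitor can Ayaan think ___ may claim the nurse may set the transcript in the drawer?

Ayaan can think which visitor may claim the nurse may set the transcript in the drawer.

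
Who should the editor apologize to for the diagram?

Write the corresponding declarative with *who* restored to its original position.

The filler 'who' is interpreted as the object of the preposition 'to'. Wh-movement fronts it, leaving a gap right after 'to':
Who should the editor apologize to ___ for the diagram?

The editor should apologize to who for the diagram.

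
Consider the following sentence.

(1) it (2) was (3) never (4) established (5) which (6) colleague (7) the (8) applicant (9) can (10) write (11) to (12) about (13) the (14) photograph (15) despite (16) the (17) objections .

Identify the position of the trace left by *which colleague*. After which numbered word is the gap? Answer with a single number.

Pre-movement form: The applicant can write to which colleague about the photograph despite the objections.
The filler 'which colleague' is interpreted as the object of the preposition 'to'. It moves to the left edge, and the trace sits right after 'to':
It was never established which colleague the applicant can write to ___ about the photograph despite the objections.
'to' is word 11.

11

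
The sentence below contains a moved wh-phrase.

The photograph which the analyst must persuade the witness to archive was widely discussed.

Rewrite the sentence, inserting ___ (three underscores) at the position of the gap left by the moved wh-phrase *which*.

The photograph which the analyst must persuade the witness to archive ___ was widely discussed.

'which' is the direct object of 'archive'. The gap is right after 'archive'.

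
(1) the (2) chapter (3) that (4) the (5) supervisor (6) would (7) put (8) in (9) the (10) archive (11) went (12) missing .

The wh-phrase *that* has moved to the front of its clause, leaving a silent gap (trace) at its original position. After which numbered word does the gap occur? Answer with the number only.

7

'that' is the direct object of 'put'. It moves to the left edge, and the trace sits right after 'put':
The chapter that the supervisor would put ___ in the archive went missing.
'put' is word 7.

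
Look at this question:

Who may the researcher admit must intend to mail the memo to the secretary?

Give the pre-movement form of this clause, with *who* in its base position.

The filler 'who' is interpreted as the subject of the clause embedded under 'admit'. Wh-movement fronts it, leaving a gap right after 'admit':
Who may the researcher admit ___ must intend to mail the memo to the secretary?

The researcher may admit who must intend to mail the memo to the secretary.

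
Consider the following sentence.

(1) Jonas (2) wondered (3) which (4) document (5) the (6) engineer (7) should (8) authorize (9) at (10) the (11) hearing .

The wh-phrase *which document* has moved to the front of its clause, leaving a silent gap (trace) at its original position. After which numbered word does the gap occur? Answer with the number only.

8

Pre-movement form: The engineer should authorize which document at the hearing.
The filler 'which document' is interpreted as the direct object of 'authorize'. It moves to the left edge, and the trace sits right after 'authorize':
Jonas wondered which document the engineer should authorize ___ at the hearing.
'authorize' is word 8.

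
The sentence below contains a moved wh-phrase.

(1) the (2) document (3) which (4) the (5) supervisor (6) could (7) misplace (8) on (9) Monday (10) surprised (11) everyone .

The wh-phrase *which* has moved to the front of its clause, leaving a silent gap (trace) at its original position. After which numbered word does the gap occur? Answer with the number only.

7

The filler 'which' is interpreted as the direct object of 'misplace'. Fronting leaves a gap immediately after 'misplace':
The document which the supervisor could misplace ___ on Monday surprised everyone.
'misplace' is word 7.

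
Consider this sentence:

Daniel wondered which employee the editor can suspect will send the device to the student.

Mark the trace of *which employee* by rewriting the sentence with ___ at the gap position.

Daniel wondered which employee the editor can suspect ___ will send the device to the student.

In situ: The editor can suspect which employee will send the device to the student.
'which employee' functions as the subject of the clause embedded under 'suspect'. The gap is right after 'suspect'.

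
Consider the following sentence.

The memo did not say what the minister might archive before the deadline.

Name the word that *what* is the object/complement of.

archive

Underlying clause: The minister might archive what before the deadline.
The filler 'what' is interpreted as the direct object of 'archive'. Fronting leaves a gap immediately after 'archive':
The memo did not say what the minister might archive ___ before the deadline.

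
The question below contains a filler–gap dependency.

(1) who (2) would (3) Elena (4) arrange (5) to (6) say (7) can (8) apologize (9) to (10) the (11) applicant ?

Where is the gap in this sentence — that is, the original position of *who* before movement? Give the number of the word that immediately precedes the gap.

In situ: Elena would arrange to say who can apologize to the applicant.
The filler 'who' is interpreted as the subject of the clause embedded under 'say'. Wh-movement fronts it, leaving a gap right after 'say':
Who would Elena arrange to say ___ can apologize to the applicant?
'say' is word 6.

6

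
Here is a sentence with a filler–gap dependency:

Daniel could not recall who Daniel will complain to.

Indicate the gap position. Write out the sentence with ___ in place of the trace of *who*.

Daniel could not recall who Daniel will complain to ___.

Before movement: Daniel will complain to who.
'who' functions as the object of the preposition 'to'. The gap is right after 'to'.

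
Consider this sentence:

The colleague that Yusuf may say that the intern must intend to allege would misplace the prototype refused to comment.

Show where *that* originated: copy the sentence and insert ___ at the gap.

The colleague that Yusuf may say that the intern must intend to allege ___ would misplace the prototype refused to comment.

The filler 'that' is interpreted as the subject of the clause embedded under 'allege'. The gap is right after 'allege'.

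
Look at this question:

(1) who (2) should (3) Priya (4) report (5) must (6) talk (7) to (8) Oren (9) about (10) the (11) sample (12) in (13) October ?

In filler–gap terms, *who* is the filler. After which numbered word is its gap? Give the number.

4

In situ: Priya should report who must talk to Oren about the sample in October.
'who' functions as the subject of the clause embedded under 'report'. Fronting leaves a gap immediately after 'report':
Who should Priya report ___ must talk to Oren about the sample in October?
'report' is word 4.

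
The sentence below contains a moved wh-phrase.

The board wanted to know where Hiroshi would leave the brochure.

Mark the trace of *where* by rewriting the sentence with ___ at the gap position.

The board wanted to know where Hiroshi would leave the brochure ___.

Underlying clause: Hiroshi would leave the brochure where.
The filler 'where' is interpreted as the locative complement of 'leave'. The gap is right after 'brochure'.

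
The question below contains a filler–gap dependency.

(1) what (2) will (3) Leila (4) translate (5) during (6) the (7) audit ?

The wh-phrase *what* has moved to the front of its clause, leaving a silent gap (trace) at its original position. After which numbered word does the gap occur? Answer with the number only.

4

In situ: Leila will translate what during the audit.
'what' is the direct object of 'translate'. Fronting leaves a gap immediately after 'translate':
What will Leila translate ___ during the audit?
'translate' is word 4.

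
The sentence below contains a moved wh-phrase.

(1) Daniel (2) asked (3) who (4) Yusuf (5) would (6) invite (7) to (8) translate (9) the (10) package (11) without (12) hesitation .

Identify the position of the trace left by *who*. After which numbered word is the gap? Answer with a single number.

Underlying clause: Yusuf would invite who to translate the package without hesitation.
'who' functions as the direct object of 'invite'. Fronting leaves a gap immediately after 'invite':
Daniel asked who Yusuf would invite ___ to translate the package without hesitation.
'invite' is word 6.

6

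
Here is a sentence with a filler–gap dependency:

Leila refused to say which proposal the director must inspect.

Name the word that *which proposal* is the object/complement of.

inspect

In situ: The director must inspect which proposal.
'which proposal' is the direct object of 'inspect'. Fronting leaves a gap immediately after 'inspect':
Leila refused to say which proposal the director must inspect ___.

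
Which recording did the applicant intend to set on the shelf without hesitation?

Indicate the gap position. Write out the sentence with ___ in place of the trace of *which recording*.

Which recording did the applicant intend to set ___ on the shelf without hesitation?

Underlying clause: The applicant did intend to set which recording on the shelf without hesitation.
'which recording' is the direct object of 'set'. The gap is right after 'set'.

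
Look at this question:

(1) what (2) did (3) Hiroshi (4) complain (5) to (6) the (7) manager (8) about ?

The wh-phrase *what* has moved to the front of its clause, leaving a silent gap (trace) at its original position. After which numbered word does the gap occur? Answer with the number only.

8

Before movement: Hiroshi did complain to the manager about what.
The filler 'what' is interpreted as the object of the preposition 'about'. It moves to the left edge, and the trace sits right after 'about':
What did Hiroshi complain to the manager about ___?
'about' is word 8.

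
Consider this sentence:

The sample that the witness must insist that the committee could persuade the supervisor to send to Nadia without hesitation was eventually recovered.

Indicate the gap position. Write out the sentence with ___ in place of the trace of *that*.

The sample that the witness must insist that the committee could persuade the supervisor to send ___ to Nadia without hesitation was eventually recovered.

'that' is the direct object of 'send'. The gap is right after 'send'.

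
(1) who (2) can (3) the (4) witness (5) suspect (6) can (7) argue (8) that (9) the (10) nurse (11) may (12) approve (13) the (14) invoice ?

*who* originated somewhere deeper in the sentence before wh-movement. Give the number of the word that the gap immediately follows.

5

Before movement: The witness can suspect who can argue that the nurse may approve the invoice.
'who' functions as the subject of the clause embedded under 'suspect'. It moves to the left edge, and the trace sits right after 'suspect':
Who can the witness suspect ___ can argue that the nurse may approve the invoice?
'suspect' is word 5.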